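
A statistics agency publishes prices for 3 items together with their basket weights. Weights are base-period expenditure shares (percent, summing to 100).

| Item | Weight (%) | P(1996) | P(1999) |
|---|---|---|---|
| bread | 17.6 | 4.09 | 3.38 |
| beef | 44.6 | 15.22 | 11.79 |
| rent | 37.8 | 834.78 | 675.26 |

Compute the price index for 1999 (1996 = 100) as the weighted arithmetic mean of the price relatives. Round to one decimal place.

bread: 17.6 × (3.38/4.09) = 17.6 × 0.826406 = 14.5447
beef: 44.6 × (11.79/15.22) = 44.6 × 0.774639 = 34.5489
rent: 37.8 × (675.26/834.78) = 37.8 × 0.808908 = 30.5767
Index = Σ wᵢ·(p₁ᵢ/p₀ᵢ) = 14.5447 + 34.5489 + 30.5767 = 79.6703

79.7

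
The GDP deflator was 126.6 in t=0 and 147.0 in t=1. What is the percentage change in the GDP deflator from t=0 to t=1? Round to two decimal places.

16.11%

Change = (147.0 − 126.6) / 126.6 × 100
       = 20.4 / 126.6 × 100 = 16.1137%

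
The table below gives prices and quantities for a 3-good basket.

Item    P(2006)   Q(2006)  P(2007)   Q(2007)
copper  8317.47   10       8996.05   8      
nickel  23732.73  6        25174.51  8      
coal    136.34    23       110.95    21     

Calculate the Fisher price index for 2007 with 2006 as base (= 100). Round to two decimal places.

106.42

Laspeyres component (base-period weights):
ΣP(2007)Q(2006) = 8996.05×10 + 25174.51×6 + 110.95×23 = 89960.5 + 151047.06 + 2551.85 = 243559.41
ΣP(2006)Q(2006) = 8317.47×10 + 23732.73×6 + 136.34×23 = 83174.7 + 142396.38 + 3135.82 = 228706.9
L = 243559.41 / 228706.9 × 100 = 106.4941
Paasche component (current-period weights):
ΣP(2007)Q(2007) = 8996.05×8 + 25174.51×8 + 110.95×21 = 71968.4 + 201396.08 + 2329.95 = 275694.43
ΣP(2006)Q(2007) = 8317.47×8 + 23732.73×8 + 136.34×21 = 66539.76 + 189861.84 + 2863.14 = 259264.74
P = 275694.43 / 259264.74 × 100 = 106.3370
Fisher = √(L × P) = √(106.4941 × 106.3370) = 106.4155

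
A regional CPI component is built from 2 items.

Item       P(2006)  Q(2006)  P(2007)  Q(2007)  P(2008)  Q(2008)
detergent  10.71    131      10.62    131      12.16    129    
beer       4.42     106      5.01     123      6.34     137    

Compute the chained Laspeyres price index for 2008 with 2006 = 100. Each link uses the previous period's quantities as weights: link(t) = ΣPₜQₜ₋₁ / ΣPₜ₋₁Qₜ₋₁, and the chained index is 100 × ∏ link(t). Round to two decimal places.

Link 2006→2007:
ΣP(2007)Q(2006) = 10.62×131 + 5.01×106 = 1391.22 + 531.06 = 1922.28
ΣP(2006)Q(2006) = 10.71×131 + 4.42×106 = 1403.01 + 468.52 = 1871.53
link = 1922.28/1871.53 = 1.027117
Link 2007→2008:
ΣP(2008)Q(2007) = 12.16×131 + 6.34×123 = 1592.96 + 779.82 = 2372.78
ΣP(2007)Q(2007) = 10.62×131 + 5.01×123 = 1391.22 + 616.23 = 2007.45
link = 2372.78/2007.45 = 1.181987
Chained index = 100 × 1.027117 × 1.181987 = 121.4039

121.40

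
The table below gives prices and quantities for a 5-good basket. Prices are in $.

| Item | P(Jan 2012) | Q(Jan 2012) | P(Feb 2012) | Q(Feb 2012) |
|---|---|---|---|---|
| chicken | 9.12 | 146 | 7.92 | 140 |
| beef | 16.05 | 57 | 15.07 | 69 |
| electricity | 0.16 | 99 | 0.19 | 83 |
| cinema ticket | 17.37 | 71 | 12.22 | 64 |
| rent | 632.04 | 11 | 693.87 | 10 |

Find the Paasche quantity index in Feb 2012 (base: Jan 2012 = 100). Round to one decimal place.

93.8

Paasche quantity index uses current-period prices as weights.
ΣP(Feb 2012)·Q(Feb 2012) = 7.92×140 + 15.07×69 + 0.19×83 + 12.22×64 + 693.87×10 = 1108.8 + 1039.83 + 15.77 + 782.08 + 6938.7 = 9885.18
ΣP(Feb 2012)·Q(Jan 2012) = 7.92×146 + 15.07×57 + 0.19×99 + 12.22×71 + 693.87×11 = 1156.32 + 858.99 + 18.81 + 867.62 + 7632.57 = 10534.31
Index = 9885.18 / 10534.31 × 100 = 93.8379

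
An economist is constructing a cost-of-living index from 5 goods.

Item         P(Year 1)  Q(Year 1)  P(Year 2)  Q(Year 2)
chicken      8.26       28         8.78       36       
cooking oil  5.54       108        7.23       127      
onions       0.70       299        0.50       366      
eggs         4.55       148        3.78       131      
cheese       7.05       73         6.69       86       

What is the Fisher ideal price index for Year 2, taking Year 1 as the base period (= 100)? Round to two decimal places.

Laspeyres component (base-period weights):
ΣP(Year 2)Q(Year 1) = 8.78×28 + 7.23×108 + 0.50×299 + 3.78×148 + 6.69×73 = 245.84 + 780.84 + 149.5 + 559.44 + 488.37 = 2223.99
ΣP(Year 1)Q(Year 1) = 8.26×28 + 5.54×108 + 0.70×299 + 4.55×148 + 7.05×73 = 231.28 + 598.32 + 209.3 + 673.4 + 514.65 = 2226.95
L = 2223.99 / 2226.95 × 100 = 99.8671
Paasche component (current-period weights):
ΣP(Year 2)Q(Year 2) = 8.78×36 + 7.23×127 + 0.50×366 + 3.78×131 + 6.69×86 = 316.08 + 918.21 + 183 + 495.18 + 575.34 = 2487.81
ΣP(Year 1)Q(Year 2) = 8.26×36 + 5.54×127 + 0.70×366 + 4.55×131 + 7.05×86 = 297.36 + 703.58 + 256.2 + 596.05 + 606.3 = 2459.49
P = 2487.81 / 2459.49 × 100 = 101.1515
Fisher = √(L × P) = √(99.8671 × 101.1515) = 100.5072

100.51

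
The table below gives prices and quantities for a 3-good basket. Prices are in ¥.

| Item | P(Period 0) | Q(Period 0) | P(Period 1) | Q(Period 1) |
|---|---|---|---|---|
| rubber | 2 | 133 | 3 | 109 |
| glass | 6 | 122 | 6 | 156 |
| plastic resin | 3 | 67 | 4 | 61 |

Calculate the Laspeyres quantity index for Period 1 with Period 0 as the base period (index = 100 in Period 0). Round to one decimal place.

111.5

Laspeyres quantity index uses base-period prices as weights.
ΣP(Period 0)·Q(Period 1) = 2×109 + 6×156 + 3×61 = 218 + 936 + 183 = 1337
ΣP(Period 0)·Q(Period 0) = 2×133 + 6×122 + 3×67 = 266 + 732 + 201 = 1199
Index = 1337 / 1199 × 100 = 111.5096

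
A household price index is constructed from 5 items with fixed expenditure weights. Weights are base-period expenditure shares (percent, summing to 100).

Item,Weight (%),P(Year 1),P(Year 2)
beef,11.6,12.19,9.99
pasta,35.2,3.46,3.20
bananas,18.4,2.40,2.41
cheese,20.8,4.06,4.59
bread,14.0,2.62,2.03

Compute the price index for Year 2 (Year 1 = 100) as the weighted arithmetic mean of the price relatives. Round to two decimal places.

beef: 11.6 × (9.99/12.19) = 11.6 × 0.819524 = 9.5065
pasta: 35.2 × (3.20/3.46) = 35.2 × 0.924855 = 32.5549
bananas: 18.4 × (2.41/2.40) = 18.4 × 1.004167 = 18.4767
cheese: 20.8 × (4.59/4.06) = 20.8 × 1.130542 = 23.5153
bread: 14.0 × (2.03/2.62) = 14.0 × 0.774809 = 10.8473
Index = Σ wᵢ·(p₁ᵢ/p₀ᵢ) = 9.5065 + 32.5549 + 18.4767 + 23.5153 + 10.8473 = 94.9007

94.90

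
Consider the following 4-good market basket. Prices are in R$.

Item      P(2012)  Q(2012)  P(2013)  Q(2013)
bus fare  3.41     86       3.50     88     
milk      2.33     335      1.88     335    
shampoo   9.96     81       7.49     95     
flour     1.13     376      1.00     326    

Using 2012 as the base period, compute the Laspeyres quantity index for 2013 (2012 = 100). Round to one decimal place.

Laspeyres quantity index uses base-period prices as weights.
ΣP(2012)·Q(2013) = 3.41×88 + 2.33×335 + 9.96×95 + 1.13×326 = 300.08 + 780.55 + 946.2 + 368.38 = 2395.21
ΣP(2012)·Q(2012) = 3.41×86 + 2.33×335 + 9.96×81 + 1.13×376 = 293.26 + 780.55 + 806.76 + 424.88 = 2305.45
Index = 2395.21 / 2305.45 × 100 = 103.8934

103.9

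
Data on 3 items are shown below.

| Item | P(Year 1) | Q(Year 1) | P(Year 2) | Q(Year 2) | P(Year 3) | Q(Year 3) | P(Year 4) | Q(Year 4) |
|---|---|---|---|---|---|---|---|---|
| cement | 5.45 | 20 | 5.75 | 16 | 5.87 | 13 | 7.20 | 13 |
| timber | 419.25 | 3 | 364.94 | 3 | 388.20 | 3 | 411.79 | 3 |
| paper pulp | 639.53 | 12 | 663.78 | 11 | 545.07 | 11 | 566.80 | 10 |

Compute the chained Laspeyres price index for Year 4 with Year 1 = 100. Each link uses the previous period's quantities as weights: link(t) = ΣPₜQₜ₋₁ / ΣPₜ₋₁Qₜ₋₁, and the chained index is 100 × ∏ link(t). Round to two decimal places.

Link Year 1→Year 2:
ΣP(Year 2)Q(Year 1) = 5.75×20 + 364.94×3 + 663.78×12 = 115 + 1094.82 + 7965.36 = 9175.18
ΣP(Year 1)Q(Year 1) = 5.45×20 + 419.25×3 + 639.53×12 = 109 + 1257.75 + 7674.36 = 9041.11
link = 9175.18/9041.11 = 1.014829
Link Year 2→Year 3:
ΣP(Year 3)Q(Year 2) = 5.87×16 + 388.20×3 + 545.07×11 = 93.92 + 1164.6 + 5995.77 = 7254.29
ΣP(Year 2)Q(Year 2) = 5.75×16 + 364.94×3 + 663.78×11 = 92 + 1094.82 + 7301.58 = 8488.4
link = 7254.29/8488.4 = 0.854612
Link Year 3→Year 4:
ΣP(Year 4)Q(Year 3) = 7.20×13 + 411.79×3 + 566.80×11 = 93.6 + 1235.37 + 6234.8 = 7563.77
ΣP(Year 3)Q(Year 3) = 5.87×13 + 388.20×3 + 545.07×11 = 76.31 + 1164.6 + 5995.77 = 7236.68
link = 7563.77/7236.68 = 1.045199
Chained index = 100 × 1.014829 × 0.854612 × 1.045199 = 90.6486

90.65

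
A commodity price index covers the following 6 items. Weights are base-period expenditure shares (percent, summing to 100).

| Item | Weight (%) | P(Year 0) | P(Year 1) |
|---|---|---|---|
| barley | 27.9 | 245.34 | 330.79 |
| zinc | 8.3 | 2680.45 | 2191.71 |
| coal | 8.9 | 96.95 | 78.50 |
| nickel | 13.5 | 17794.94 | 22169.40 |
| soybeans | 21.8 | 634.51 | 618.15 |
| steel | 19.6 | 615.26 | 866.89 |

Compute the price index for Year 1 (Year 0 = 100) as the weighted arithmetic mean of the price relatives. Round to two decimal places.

barley: 27.9 × (330.79/245.34) = 27.9 × 1.348292 = 37.6174
zinc: 8.3 × (2191.71/2680.45) = 8.3 × 0.817665 = 6.7866
coal: 8.9 × (78.50/96.95) = 8.9 × 0.809696 = 7.2063
nickel: 13.5 × (22169.40/17794.94) = 13.5 × 1.245826 = 16.8187
soybeans: 21.8 × (618.15/634.51) = 21.8 × 0.974216 = 21.2379
steel: 19.6 × (866.89/615.26) = 19.6 × 1.408982 = 27.6160
Index = Σ wᵢ·(p₁ᵢ/p₀ᵢ) = 37.6174 + 6.7866 + 7.2063 + 16.8187 + 21.2379 + 27.6160 = 117.2829

117.28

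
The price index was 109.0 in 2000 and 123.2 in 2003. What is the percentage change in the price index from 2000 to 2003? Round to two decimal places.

Change = (123.2 − 109.0) / 109.0 × 100
       = 14.2 / 109.0 × 100 = 13.0275%

13.03%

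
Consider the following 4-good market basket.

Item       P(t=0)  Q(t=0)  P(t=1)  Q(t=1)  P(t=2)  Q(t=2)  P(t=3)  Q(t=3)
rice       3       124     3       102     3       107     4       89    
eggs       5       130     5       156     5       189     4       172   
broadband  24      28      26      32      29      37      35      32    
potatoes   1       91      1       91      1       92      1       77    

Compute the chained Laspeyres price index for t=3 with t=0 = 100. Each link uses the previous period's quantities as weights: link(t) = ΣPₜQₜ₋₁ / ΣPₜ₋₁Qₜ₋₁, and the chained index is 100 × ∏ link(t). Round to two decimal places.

Link t=0→t=1:
ΣP(t=1)Q(t=0) = 3×124 + 5×130 + 26×28 + 1×91 = 372 + 650 + 728 + 91 = 1841
ΣP(t=0)Q(t=0) = 3×124 + 5×130 + 24×28 + 1×91 = 372 + 650 + 672 + 91 = 1785
link = 1841/1785 = 1.031373
Link t=1→t=2:
ΣP(t=2)Q(t=1) = 3×102 + 5×156 + 29×32 + 1×91 = 306 + 780 + 928 + 91 = 2105
ΣP(t=1)Q(t=1) = 3×102 + 5×156 + 26×32 + 1×91 = 306 + 780 + 832 + 91 = 2009
link = 2105/2009 = 1.047785
Link t=2→t=3:
ΣP(t=3)Q(t=2) = 4×107 + 4×189 + 35×37 + 1×92 = 428 + 756 + 1295 + 92 = 2571
ΣP(t=2)Q(t=2) = 3×107 + 5×189 + 29×37 + 1×92 = 321 + 945 + 1073 + 92 = 2431
link = 2571/2431 = 1.057589
Chained index = 100 × 1.031373 × 1.047785 × 1.057589 = 114.2891

114.29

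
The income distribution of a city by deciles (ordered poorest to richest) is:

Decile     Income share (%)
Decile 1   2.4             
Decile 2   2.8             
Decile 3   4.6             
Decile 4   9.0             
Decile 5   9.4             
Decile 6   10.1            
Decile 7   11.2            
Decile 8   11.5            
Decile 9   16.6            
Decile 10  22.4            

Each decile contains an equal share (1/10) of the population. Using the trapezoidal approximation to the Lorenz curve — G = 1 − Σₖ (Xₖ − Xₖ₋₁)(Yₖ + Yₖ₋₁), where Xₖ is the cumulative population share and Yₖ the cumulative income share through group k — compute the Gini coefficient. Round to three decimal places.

0.318

Cumulative income shares Yₖ: 0.0240, 0.0520, 0.0980, 0.1880, 0.2820, 0.3830, 0.4950, 0.6100, 0.7760, 1.0000
Σ (Xₖ−Xₖ₋₁)(Yₖ+Yₖ₋₁) = (1/10)(0.0240+0.0000) + (1/10)(0.0520+0.0240) + (1/10)(0.0980+0.0520) + (1/10)(0.1880+0.0980) + (1/10)(0.2820+0.1880) + (1/10)(0.3830+0.2820) + (1/10)(0.4950+0.3830) + (1/10)(0.6100+0.4950) + (1/10)(0.7760+0.6100) + (1/10)(1.0000+0.7760)
  = 0.0024 + 0.0076 + 0.0150 + 0.0286 + 0.0470 + 0.0665 + 0.0878 + 0.1105 + 0.1386 + 0.1776 = 0.6816
G = 1 − 0.6816 = 0.3184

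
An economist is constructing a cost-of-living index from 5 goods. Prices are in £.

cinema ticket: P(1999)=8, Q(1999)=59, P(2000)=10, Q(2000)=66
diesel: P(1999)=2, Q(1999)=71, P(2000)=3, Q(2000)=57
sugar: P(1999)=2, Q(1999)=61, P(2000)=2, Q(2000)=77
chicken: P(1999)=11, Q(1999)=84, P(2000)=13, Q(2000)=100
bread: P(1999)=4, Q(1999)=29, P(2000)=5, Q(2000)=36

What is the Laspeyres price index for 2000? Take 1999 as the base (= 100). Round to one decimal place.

121.7

Laspeyres price index uses base-period quantities as weights.
ΣP(2000)·Q(1999) = 10×59 + 3×71 + 2×61 + 13×84 + 5×29 = 590 + 213 + 122 + 1092 + 145 = 2162
ΣP(1999)·Q(1999) = 8×59 + 2×71 + 2×61 + 11×84 + 4×29 = 472 + 142 + 122 + 924 + 116 = 1776
Index = 2162 / 1776 × 100 = 121.7342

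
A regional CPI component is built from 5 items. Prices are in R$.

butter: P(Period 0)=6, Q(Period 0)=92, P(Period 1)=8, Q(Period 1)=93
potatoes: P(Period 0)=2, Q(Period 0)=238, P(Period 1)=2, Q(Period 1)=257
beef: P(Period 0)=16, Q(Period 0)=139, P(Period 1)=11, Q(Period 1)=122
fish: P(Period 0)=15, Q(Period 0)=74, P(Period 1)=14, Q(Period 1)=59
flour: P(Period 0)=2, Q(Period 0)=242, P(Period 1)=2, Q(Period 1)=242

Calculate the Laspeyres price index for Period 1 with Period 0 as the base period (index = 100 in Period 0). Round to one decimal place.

Laspeyres price index uses base-period quantities as weights.
ΣP(Period 1)·Q(Period 0) = 8×92 + 2×238 + 11×139 + 14×74 + 2×242 = 736 + 476 + 1529 + 1036 + 484 = 4261
ΣP(Period 0)·Q(Period 0) = 6×92 + 2×238 + 16×139 + 15×74 + 2×242 = 552 + 476 + 2224 + 1110 + 484 = 4846
Index = 4261 / 4846 × 100 = 87.9282

87.9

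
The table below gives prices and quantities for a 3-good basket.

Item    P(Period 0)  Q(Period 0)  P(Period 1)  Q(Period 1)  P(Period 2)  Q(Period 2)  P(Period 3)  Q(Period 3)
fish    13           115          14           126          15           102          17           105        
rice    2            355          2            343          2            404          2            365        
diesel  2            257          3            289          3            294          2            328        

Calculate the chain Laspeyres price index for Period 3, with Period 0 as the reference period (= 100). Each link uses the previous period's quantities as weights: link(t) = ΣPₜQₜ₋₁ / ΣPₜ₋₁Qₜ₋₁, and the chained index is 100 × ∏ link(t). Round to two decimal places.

114.70

Link Period 0→Period 1:
ΣP(Period 1)Q(Period 0) = 14×115 + 2×355 + 3×257 = 1610 + 710 + 771 = 3091
ΣP(Period 0)Q(Period 0) = 13×115 + 2×355 + 2×257 = 1495 + 710 + 514 = 2719
link = 3091/2719 = 1.136815
Link Period 1→Period 2:
ΣP(Period 2)Q(Period 1) = 15×126 + 2×343 + 3×289 = 1890 + 686 + 867 = 3443
ΣP(Period 1)Q(Period 1) = 14×126 + 2×343 + 3×289 = 1764 + 686 + 867 = 3317
link = 3443/3317 = 1.037986
Link Period 2→Period 3:
ΣP(Period 3)Q(Period 2) = 17×102 + 2×404 + 2×294 = 1734 + 808 + 588 = 3130
ΣP(Period 2)Q(Period 2) = 15×102 + 2×404 + 3×294 = 1530 + 808 + 882 = 3220
link = 3130/3220 = 0.972050
Chained index = 100 × 1.136815 × 1.037986 × 0.972050 = 114.7017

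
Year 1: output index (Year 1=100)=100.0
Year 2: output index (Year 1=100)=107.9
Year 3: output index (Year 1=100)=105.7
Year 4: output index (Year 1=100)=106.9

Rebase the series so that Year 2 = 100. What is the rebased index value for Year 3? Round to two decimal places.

97.96

Rebased(Year 3) = 105.7 / 107.9 × 100 = 97.9611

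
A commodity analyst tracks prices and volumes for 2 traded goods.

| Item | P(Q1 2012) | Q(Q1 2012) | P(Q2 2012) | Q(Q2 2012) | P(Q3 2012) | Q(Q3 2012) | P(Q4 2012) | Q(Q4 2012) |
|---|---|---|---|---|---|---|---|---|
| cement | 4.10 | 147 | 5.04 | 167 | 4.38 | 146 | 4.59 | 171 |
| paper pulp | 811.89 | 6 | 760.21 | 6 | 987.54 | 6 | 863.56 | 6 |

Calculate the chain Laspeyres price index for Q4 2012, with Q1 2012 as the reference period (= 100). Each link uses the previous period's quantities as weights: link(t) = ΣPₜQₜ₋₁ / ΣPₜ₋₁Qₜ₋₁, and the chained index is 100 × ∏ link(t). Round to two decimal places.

106.37

Link Q1 2012→Q2 2012:
ΣP(Q2 2012)Q(Q1 2012) = 5.04×147 + 760.21×6 = 740.88 + 4561.26 = 5302.14
ΣP(Q1 2012)Q(Q1 2012) = 4.10×147 + 811.89×6 = 602.7 + 4871.34 = 5474.04
link = 5302.14/5474.04 = 0.968597
Link Q2 2012→Q3 2012:
ΣP(Q3 2012)Q(Q2 2012) = 4.38×167 + 987.54×6 = 731.46 + 5925.24 = 6656.7
ΣP(Q2 2012)Q(Q2 2012) = 5.04×167 + 760.21×6 = 841.68 + 4561.26 = 5402.94
link = 6656.7/5402.94 = 1.232051
Link Q3 2012→Q4 2012:
ΣP(Q4 2012)Q(Q3 2012) = 4.59×146 + 863.56×6 = 670.14 + 5181.36 = 5851.5
ΣP(Q3 2012)Q(Q3 2012) = 4.38×146 + 987.54×6 = 639.48 + 5925.24 = 6564.72
link = 5851.5/6564.72 = 0.891356
Chained index = 100 × 0.968597 × 1.232051 × 0.891356 = 106.3710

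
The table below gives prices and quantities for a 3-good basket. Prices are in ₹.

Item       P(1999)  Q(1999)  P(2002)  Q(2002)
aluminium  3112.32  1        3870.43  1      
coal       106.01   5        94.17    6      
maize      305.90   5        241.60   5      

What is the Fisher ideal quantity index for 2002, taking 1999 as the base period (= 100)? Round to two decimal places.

101.87

Laspeyres component (base-period weights):
ΣP(1999)Q(2002) = 3112.32×1 + 106.01×6 + 305.90×5 = 3112.32 + 636.06 + 1529.5 = 5277.88
ΣP(1999)Q(1999) = 3112.32×1 + 106.01×5 + 305.90×5 = 3112.32 + 530.05 + 1529.5 = 5171.87
L = 5277.88 / 5171.87 × 100 = 102.0497
Paasche component (current-period weights):
ΣP(2002)Q(2002) = 3870.43×1 + 94.17×6 + 241.60×5 = 3870.43 + 565.02 + 1208 = 5643.45
ΣP(2002)Q(1999) = 3870.43×1 + 94.17×5 + 241.60×5 = 3870.43 + 470.85 + 1208 = 5549.28
P = 5643.45 / 5549.28 × 100 = 101.6970
Fisher = √(L × P) = √(102.0497 × 101.6970) = 101.8732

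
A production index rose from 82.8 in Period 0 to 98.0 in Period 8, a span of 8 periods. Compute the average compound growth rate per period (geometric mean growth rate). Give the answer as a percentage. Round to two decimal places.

2.13%

Growth factor = (98.0/82.8)^(1/8) = (1.183575)^(1/8) = 1.021291
Growth rate = 1.021291 − 1 = 0.021291 = 2.1291%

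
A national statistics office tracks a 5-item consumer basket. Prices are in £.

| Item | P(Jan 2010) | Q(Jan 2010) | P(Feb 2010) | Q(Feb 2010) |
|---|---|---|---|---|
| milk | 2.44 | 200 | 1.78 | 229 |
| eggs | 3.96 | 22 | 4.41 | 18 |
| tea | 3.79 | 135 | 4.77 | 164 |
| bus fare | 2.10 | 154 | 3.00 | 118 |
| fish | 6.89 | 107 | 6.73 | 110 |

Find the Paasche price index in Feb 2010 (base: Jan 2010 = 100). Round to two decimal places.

Paasche price index uses current-period quantities as weights.
ΣP(Feb 2010)·Q(Feb 2010) = 1.78×229 + 4.41×18 + 4.77×164 + 3.00×118 + 6.73×110 = 407.62 + 79.38 + 782.28 + 354 + 740.3 = 2363.58
ΣP(Jan 2010)·Q(Feb 2010) = 2.44×229 + 3.96×18 + 3.79×164 + 2.10×118 + 6.89×110 = 558.76 + 71.28 + 621.56 + 247.8 + 757.9 = 2257.3
Index = 2363.58 / 2257.3 × 100 = 104.7083

104.71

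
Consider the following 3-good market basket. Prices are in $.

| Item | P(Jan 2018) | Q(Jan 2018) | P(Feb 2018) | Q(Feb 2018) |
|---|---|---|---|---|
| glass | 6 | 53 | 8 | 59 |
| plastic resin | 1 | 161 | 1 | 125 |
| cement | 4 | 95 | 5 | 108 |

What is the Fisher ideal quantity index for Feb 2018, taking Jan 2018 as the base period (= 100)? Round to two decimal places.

Laspeyres component (base-period weights):
ΣP(Jan 2018)Q(Feb 2018) = 6×59 + 1×125 + 4×108 = 354 + 125 + 432 = 911
ΣP(Jan 2018)Q(Jan 2018) = 6×53 + 1×161 + 4×95 = 318 + 161 + 380 = 859
L = 911 / 859 × 100 = 106.0536
Paasche component (current-period weights):
ΣP(Feb 2018)Q(Feb 2018) = 8×59 + 1×125 + 5×108 = 472 + 125 + 540 = 1137
ΣP(Feb 2018)Q(Jan 2018) = 8×53 + 1×161 + 5×95 = 424 + 161 + 475 = 1060
P = 1137 / 1060 × 100 = 107.2642
Fisher = √(L × P) = √(106.0536 × 107.2642) = 106.6571

106.66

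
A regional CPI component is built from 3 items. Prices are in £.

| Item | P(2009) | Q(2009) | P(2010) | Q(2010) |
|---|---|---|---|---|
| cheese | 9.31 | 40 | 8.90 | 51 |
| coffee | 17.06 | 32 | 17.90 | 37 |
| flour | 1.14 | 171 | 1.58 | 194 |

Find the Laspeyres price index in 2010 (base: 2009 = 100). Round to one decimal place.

107.7

Laspeyres price index uses base-period quantities as weights.
ΣP(2010)·Q(2009) = 8.90×40 + 17.90×32 + 1.58×171 = 356 + 572.8 + 270.18 = 1198.98
ΣP(2009)·Q(2009) = 9.31×40 + 17.06×32 + 1.14×171 = 372.4 + 545.92 + 194.94 = 1113.26
Index = 1198.98 / 1113.26 × 100 = 107.6999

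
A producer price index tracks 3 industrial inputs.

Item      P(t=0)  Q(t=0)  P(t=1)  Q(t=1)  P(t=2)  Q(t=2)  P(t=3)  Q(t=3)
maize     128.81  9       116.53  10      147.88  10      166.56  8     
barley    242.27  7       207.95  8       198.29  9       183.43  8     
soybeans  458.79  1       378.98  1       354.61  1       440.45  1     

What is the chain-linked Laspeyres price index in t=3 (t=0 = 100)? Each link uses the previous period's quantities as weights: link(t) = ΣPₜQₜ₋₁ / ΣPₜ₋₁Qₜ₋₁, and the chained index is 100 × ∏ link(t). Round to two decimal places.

96.31

Link t=0→t=1:
ΣP(t=1)Q(t=0) = 116.53×9 + 207.95×7 + 378.98×1 = 1048.77 + 1455.65 + 378.98 = 2883.4
ΣP(t=0)Q(t=0) = 128.81×9 + 242.27×7 + 458.79×1 = 1159.29 + 1695.89 + 458.79 = 3313.97
link = 2883.4/3313.97 = 0.870074
Link t=1→t=2:
ΣP(t=2)Q(t=1) = 147.88×10 + 198.29×8 + 354.61×1 = 1478.8 + 1586.32 + 354.61 = 3419.73
ΣP(t=1)Q(t=1) = 116.53×10 + 207.95×8 + 378.98×1 = 1165.3 + 1663.6 + 378.98 = 3207.88
link = 3419.73/3207.88 = 1.066041
Link t=2→t=3:
ΣP(t=3)Q(t=2) = 166.56×10 + 183.43×9 + 440.45×1 = 1665.6 + 1650.87 + 440.45 = 3756.92
ΣP(t=2)Q(t=2) = 147.88×10 + 198.29×9 + 354.61×1 = 1478.8 + 1784.61 + 354.61 = 3618.02
link = 3756.92/3618.02 = 1.038391
Chained index = 100 × 0.870074 × 1.066041 × 1.038391 = 96.3144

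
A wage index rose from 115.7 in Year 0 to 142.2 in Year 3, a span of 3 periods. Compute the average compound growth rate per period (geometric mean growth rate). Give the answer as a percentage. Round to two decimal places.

Growth factor = (142.2/115.7)^(1/3) = (1.229041)^(1/3) = 1.071163
Growth rate = 1.071163 − 1 = 0.071163 = 7.1163%

7.12%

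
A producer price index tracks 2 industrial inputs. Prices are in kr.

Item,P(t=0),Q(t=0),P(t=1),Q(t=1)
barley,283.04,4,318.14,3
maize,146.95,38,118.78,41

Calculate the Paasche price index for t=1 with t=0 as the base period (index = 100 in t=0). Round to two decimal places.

Paasche price index uses current-period quantities as weights.
ΣP(t=1)·Q(t=1) = 318.14×3 + 118.78×41 = 954.42 + 4869.98 = 5824.4
ΣP(t=0)·Q(t=1) = 283.04×3 + 146.95×41 = 849.12 + 6024.95 = 6874.07
Index = 5824.4 / 6874.07 × 100 = 84.7300

84.73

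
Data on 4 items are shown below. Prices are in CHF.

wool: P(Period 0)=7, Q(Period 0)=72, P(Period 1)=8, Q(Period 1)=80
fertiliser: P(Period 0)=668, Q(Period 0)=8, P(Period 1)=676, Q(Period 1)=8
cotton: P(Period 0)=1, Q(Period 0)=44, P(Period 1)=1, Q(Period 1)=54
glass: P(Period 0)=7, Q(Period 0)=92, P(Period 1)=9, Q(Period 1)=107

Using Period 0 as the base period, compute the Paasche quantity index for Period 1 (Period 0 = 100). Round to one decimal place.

Paasche quantity index uses current-period prices as weights.
ΣP(Period 1)·Q(Period 1) = 8×80 + 676×8 + 1×54 + 9×107 = 640 + 5408 + 54 + 963 = 7065
ΣP(Period 1)·Q(Period 0) = 8×72 + 676×8 + 1×44 + 9×92 = 576 + 5408 + 44 + 828 = 6856
Index = 7065 / 6856 × 100 = 103.0484

103.0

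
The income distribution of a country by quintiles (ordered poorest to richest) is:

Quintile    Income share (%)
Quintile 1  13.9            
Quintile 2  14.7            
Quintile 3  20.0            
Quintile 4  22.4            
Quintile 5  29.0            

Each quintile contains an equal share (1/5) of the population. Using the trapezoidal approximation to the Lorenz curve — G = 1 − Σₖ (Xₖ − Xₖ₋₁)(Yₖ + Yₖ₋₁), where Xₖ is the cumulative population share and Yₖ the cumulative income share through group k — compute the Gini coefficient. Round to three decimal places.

Cumulative income shares Yₖ: 0.1390, 0.2860, 0.4860, 0.7100, 1.0000
Σ (Xₖ−Xₖ₋₁)(Yₖ+Yₖ₋₁) = (1/5)(0.1390+0.0000) + (1/5)(0.2860+0.1390) + (1/5)(0.4860+0.2860) + (1/5)(0.7100+0.4860) + (1/5)(1.0000+0.7100)
  = 0.0278 + 0.0850 + 0.1544 + 0.2392 + 0.3420 = 0.8484
G = 1 − 0.8484 = 0.1516

0.152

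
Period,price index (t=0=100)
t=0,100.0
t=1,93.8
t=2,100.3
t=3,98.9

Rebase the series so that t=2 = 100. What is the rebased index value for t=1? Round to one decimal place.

Rebased(t=1) = 93.8 / 100.3 × 100 = 93.5194

93.5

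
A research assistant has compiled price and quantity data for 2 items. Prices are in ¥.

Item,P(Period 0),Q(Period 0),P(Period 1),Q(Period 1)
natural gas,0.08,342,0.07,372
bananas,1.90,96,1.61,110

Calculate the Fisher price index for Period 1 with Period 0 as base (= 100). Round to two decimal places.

85.09

Laspeyres component (base-period weights):
ΣP(Period 1)Q(Period 0) = 0.07×342 + 1.61×96 = 23.94 + 154.56 = 178.5
ΣP(Period 0)Q(Period 0) = 0.08×342 + 1.90×96 = 27.36 + 182.4 = 209.76
L = 178.5 / 209.76 × 100 = 85.0973
Paasche component (current-period weights):
ΣP(Period 1)Q(Period 1) = 0.07×372 + 1.61×110 = 26.04 + 177.1 = 203.14
ΣP(Period 0)Q(Period 1) = 0.08×372 + 1.90×110 = 29.76 + 209 = 238.76
P = 203.14 / 238.76 × 100 = 85.0813
Fisher = √(L × P) = √(85.0973 × 85.0813) = 85.0893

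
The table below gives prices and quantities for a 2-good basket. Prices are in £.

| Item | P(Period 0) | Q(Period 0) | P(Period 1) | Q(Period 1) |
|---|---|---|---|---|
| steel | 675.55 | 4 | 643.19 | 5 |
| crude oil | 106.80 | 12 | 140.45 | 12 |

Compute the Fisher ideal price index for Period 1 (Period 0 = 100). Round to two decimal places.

Laspeyres component (base-period weights):
ΣP(Period 1)Q(Period 0) = 643.19×4 + 140.45×12 = 2572.76 + 1685.4 = 4258.16
ΣP(Period 0)Q(Period 0) = 675.55×4 + 106.80×12 = 2702.2 + 1281.6 = 3983.8
L = 4258.16 / 3983.8 × 100 = 106.8869
Paasche component (current-period weights):
ΣP(Period 1)Q(Period 1) = 643.19×5 + 140.45×12 = 3215.95 + 1685.4 = 4901.35
ΣP(Period 0)Q(Period 1) = 675.55×5 + 106.80×12 = 3377.75 + 1281.6 = 4659.35
P = 4901.35 / 4659.35 × 100 = 105.1939
Fisher = √(L × P) = √(106.8869 × 105.1939) = 106.0370

106.04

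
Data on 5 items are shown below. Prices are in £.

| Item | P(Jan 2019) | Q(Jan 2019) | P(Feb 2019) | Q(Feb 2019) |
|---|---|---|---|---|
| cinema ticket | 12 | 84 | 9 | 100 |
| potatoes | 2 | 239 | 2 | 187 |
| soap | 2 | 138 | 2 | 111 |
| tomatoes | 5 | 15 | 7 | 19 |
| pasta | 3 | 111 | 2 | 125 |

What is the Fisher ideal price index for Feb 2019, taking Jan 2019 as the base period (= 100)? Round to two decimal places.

Laspeyres component (base-period weights):
ΣP(Feb 2019)Q(Jan 2019) = 9×84 + 2×239 + 2×138 + 7×15 + 2×111 = 756 + 478 + 276 + 105 + 222 = 1837
ΣP(Jan 2019)Q(Jan 2019) = 12×84 + 2×239 + 2×138 + 5×15 + 3×111 = 1008 + 478 + 276 + 75 + 333 = 2170
L = 1837 / 2170 × 100 = 84.6544
Paasche component (current-period weights):
ΣP(Feb 2019)Q(Feb 2019) = 9×100 + 2×187 + 2×111 + 7×19 + 2×125 = 900 + 374 + 222 + 133 + 250 = 1879
ΣP(Jan 2019)Q(Feb 2019) = 12×100 + 2×187 + 2×111 + 5×19 + 3×125 = 1200 + 374 + 222 + 95 + 375 = 2266
P = 1879 / 2266 × 100 = 82.9214
Fisher = √(L × P) = √(84.6544 × 82.9214) = 83.7834

83.78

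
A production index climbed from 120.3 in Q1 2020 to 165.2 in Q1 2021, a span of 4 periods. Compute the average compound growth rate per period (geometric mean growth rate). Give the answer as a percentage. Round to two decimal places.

8.25%

Growth factor = (165.2/120.3)^(1/4) = (1.373234)^(1/4) = 1.082520
Growth rate = 1.082520 − 1 = 0.082520 = 8.2520%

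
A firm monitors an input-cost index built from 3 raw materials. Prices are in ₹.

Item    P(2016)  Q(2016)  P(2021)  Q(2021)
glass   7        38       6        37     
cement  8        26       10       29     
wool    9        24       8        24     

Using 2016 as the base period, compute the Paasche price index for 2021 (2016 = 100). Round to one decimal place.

99.6

Paasche price index uses current-period quantities as weights.
ΣP(2021)·Q(2021) = 6×37 + 10×29 + 8×24 = 222 + 290 + 192 = 704
ΣP(2016)·Q(2021) = 7×37 + 8×29 + 9×24 = 259 + 232 + 216 = 707
Index = 704 / 707 × 100 = 99.5757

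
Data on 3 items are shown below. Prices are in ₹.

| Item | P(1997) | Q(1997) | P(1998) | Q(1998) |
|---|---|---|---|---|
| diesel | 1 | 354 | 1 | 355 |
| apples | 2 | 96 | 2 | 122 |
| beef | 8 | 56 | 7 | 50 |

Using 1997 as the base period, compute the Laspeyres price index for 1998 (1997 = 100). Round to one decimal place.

Laspeyres price index uses base-period quantities as weights.
ΣP(1998)·Q(1997) = 1×354 + 2×96 + 7×56 = 354 + 192 + 392 = 938
ΣP(1997)·Q(1997) = 1×354 + 2×96 + 8×56 = 354 + 192 + 448 = 994
Index = 938 / 994 × 100 = 94.3662

94.4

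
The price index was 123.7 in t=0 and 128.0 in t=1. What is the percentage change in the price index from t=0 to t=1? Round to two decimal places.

3.48%

Change = (128.0 − 123.7) / 123.7 × 100
       = 4.3 / 123.7 × 100 = 3.4762%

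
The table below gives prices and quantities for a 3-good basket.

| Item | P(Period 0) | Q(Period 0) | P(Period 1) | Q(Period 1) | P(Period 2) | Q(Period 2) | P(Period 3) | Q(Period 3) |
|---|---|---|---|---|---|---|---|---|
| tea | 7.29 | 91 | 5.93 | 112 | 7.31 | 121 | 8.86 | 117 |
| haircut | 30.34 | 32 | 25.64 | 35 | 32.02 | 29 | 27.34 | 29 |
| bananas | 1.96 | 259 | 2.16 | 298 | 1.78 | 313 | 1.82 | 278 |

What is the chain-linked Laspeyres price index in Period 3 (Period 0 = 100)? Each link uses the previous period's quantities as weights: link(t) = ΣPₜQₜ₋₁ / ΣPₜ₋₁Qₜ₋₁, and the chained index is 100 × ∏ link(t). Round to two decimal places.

103.10

Link Period 0→Period 1:
ΣP(Period 1)Q(Period 0) = 5.93×91 + 25.64×32 + 2.16×259 = 539.63 + 820.48 + 559.44 = 1919.55
ΣP(Period 0)Q(Period 0) = 7.29×91 + 30.34×32 + 1.96×259 = 663.39 + 970.88 + 507.64 = 2141.91
link = 1919.55/2141.91 = 0.896186
Link Period 1→Period 2:
ΣP(Period 2)Q(Period 1) = 7.31×112 + 32.02×35 + 1.78×298 = 818.72 + 1120.7 + 530.44 = 2469.86
ΣP(Period 1)Q(Period 1) = 5.93×112 + 25.64×35 + 2.16×298 = 664.16 + 897.4 + 643.68 = 2205.24
link = 2469.86/2205.24 = 1.119996
Link Period 2→Period 3:
ΣP(Period 3)Q(Period 2) = 8.86×121 + 27.34×29 + 1.82×313 = 1072.06 + 792.86 + 569.66 = 2434.58
ΣP(Period 2)Q(Period 2) = 7.31×121 + 32.02×29 + 1.78×313 = 884.51 + 928.58 + 557.14 = 2370.23
link = 2434.58/2370.23 = 1.027149
Chained index = 100 × 0.896186 × 1.119996 × 1.027149 = 103.0975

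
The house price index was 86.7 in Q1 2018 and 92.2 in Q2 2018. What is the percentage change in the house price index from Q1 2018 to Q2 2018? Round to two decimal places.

Change = (92.2 − 86.7) / 86.7 × 100
       = 5.5 / 86.7 × 100 = 6.3437%

6.34%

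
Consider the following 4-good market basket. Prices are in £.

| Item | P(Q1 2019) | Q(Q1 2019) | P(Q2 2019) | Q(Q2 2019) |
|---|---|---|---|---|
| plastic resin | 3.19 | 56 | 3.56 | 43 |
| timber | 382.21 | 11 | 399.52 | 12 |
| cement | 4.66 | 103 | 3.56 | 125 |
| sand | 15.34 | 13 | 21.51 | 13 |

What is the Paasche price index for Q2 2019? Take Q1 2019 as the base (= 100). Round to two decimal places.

103.02

Paasche price index uses current-period quantities as weights.
ΣP(Q2 2019)·Q(Q2 2019) = 3.56×43 + 399.52×12 + 3.56×125 + 21.51×13 = 153.08 + 4794.24 + 445 + 279.63 = 5671.95
ΣP(Q1 2019)·Q(Q2 2019) = 3.19×43 + 382.21×12 + 4.66×125 + 15.34×13 = 137.17 + 4586.52 + 582.5 + 199.42 = 5505.61
Index = 5671.95 / 5505.61 × 100 = 103.0213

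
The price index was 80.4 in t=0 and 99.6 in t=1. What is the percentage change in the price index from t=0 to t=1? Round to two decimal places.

Change = (99.6 − 80.4) / 80.4 × 100
       = 19.2 / 80.4 × 100 = 23.8806%

23.88%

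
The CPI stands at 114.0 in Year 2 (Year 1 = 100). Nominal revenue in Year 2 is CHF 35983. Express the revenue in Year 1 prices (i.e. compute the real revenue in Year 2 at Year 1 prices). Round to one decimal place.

31564.0

Real = Nominal ÷ (Index/100) = 35983 ÷ (114.0/100)
     = 35983 ÷ 1.140 = 31564.0351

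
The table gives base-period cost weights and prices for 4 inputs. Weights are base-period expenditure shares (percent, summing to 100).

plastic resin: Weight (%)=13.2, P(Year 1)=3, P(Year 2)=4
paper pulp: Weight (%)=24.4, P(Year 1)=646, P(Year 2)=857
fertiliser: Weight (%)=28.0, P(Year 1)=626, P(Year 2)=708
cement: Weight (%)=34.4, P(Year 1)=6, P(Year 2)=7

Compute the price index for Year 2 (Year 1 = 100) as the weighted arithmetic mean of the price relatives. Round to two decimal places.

plastic resin: 13.2 × (4/3) = 13.2 × 1.333333 = 17.6000
paper pulp: 24.4 × (857/646) = 24.4 × 1.326625 = 32.3697
fertiliser: 28.0 × (708/626) = 28.0 × 1.130990 = 31.6677
cement: 34.4 × (7/6) = 34.4 × 1.166667 = 40.1333
Index = Σ wᵢ·(p₁ᵢ/p₀ᵢ) = 17.6000 + 32.3697 + 31.6677 + 40.1333 = 121.7707

121.77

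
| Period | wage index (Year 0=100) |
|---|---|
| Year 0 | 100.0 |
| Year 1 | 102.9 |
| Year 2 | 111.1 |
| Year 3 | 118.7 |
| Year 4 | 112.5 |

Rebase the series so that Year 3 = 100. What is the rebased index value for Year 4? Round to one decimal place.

Rebased(Year 4) = 112.5 / 118.7 × 100 = 94.7767

94.8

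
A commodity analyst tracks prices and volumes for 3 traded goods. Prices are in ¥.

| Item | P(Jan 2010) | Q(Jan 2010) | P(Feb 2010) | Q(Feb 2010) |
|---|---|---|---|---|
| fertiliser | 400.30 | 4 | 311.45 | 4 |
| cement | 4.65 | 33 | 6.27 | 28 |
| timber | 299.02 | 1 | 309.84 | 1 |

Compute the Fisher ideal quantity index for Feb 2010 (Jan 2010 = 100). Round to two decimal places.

Laspeyres component (base-period weights):
ΣP(Jan 2010)Q(Feb 2010) = 400.30×4 + 4.65×28 + 299.02×1 = 1601.2 + 130.2 + 299.02 = 2030.42
ΣP(Jan 2010)Q(Jan 2010) = 400.30×4 + 4.65×33 + 299.02×1 = 1601.2 + 153.45 + 299.02 = 2053.67
L = 2030.42 / 2053.67 × 100 = 98.8679
Paasche component (current-period weights):
ΣP(Feb 2010)Q(Feb 2010) = 311.45×4 + 6.27×28 + 309.84×1 = 1245.8 + 175.56 + 309.84 = 1731.2
ΣP(Feb 2010)Q(Jan 2010) = 311.45×4 + 6.27×33 + 309.84×1 = 1245.8 + 206.91 + 309.84 = 1762.55
P = 1731.2 / 1762.55 × 100 = 98.2213
Fisher = √(L × P) = √(98.8679 × 98.2213) = 98.5441

98.54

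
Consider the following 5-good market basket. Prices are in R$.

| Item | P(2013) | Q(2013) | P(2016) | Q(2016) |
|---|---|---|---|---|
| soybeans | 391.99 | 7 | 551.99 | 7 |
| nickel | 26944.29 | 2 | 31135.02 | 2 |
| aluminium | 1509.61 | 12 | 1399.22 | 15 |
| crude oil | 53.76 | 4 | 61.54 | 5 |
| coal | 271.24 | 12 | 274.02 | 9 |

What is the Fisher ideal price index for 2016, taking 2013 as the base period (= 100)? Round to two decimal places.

Laspeyres component (base-period weights):
ΣP(2016)Q(2013) = 551.99×7 + 31135.02×2 + 1399.22×12 + 61.54×4 + 274.02×12 = 3863.93 + 62270.04 + 16790.64 + 246.16 + 3288.24 = 86459.01
ΣP(2013)Q(2013) = 391.99×7 + 26944.29×2 + 1509.61×12 + 53.76×4 + 271.24×12 = 2743.93 + 53888.58 + 18115.32 + 215.04 + 3254.88 = 78217.75
L = 86459.01 / 78217.75 × 100 = 110.5363
Paasche component (current-period weights):
ΣP(2016)Q(2016) = 551.99×7 + 31135.02×2 + 1399.22×15 + 61.54×5 + 274.02×9 = 3863.93 + 62270.04 + 20988.3 + 307.7 + 2466.18 = 89896.15
ΣP(2013)Q(2016) = 391.99×7 + 26944.29×2 + 1509.61×15 + 53.76×5 + 271.24×9 = 2743.93 + 53888.58 + 22644.15 + 268.8 + 2441.16 = 81986.62
P = 89896.15 / 81986.62 × 100 = 109.6473
Fisher = √(L × P) = √(110.5363 × 109.6473) = 110.0909

110.09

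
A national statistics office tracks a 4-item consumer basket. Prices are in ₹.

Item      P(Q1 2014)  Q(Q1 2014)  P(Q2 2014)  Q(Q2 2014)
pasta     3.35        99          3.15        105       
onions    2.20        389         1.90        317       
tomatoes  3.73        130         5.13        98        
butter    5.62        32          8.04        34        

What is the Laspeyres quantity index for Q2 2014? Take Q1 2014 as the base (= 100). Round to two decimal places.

86.70

Laspeyres quantity index uses base-period prices as weights.
ΣP(Q1 2014)·Q(Q2 2014) = 3.35×105 + 2.20×317 + 3.73×98 + 5.62×34 = 351.75 + 697.4 + 365.54 + 191.08 = 1605.77
ΣP(Q1 2014)·Q(Q1 2014) = 3.35×99 + 2.20×389 + 3.73×130 + 5.62×32 = 331.65 + 855.8 + 484.9 + 179.84 = 1852.19
Index = 1605.77 / 1852.19 × 100 = 86.6957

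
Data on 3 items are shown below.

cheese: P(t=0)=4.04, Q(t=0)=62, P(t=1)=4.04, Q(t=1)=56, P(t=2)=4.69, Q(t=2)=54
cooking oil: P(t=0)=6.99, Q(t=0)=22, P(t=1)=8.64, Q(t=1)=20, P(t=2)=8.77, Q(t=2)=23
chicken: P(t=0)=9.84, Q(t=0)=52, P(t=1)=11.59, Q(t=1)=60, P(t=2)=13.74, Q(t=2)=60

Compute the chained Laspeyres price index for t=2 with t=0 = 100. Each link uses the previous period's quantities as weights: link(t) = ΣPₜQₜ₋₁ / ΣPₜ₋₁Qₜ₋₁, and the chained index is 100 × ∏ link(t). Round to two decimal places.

131.38

Link t=0→t=1:
ΣP(t=1)Q(t=0) = 4.04×62 + 8.64×22 + 11.59×52 = 250.48 + 190.08 + 602.68 = 1043.24
ΣP(t=0)Q(t=0) = 4.04×62 + 6.99×22 + 9.84×52 = 250.48 + 153.78 + 511.68 = 915.94
link = 1043.24/915.94 = 1.138983
Link t=1→t=2:
ΣP(t=2)Q(t=1) = 4.69×56 + 8.77×20 + 13.74×60 = 262.64 + 175.4 + 824.4 = 1262.44
ΣP(t=1)Q(t=1) = 4.04×56 + 8.64×20 + 11.59×60 = 226.24 + 172.8 + 695.4 = 1094.44
link = 1262.44/1094.44 = 1.153503
Chained index = 100 × 1.138983 × 1.153503 = 131.3820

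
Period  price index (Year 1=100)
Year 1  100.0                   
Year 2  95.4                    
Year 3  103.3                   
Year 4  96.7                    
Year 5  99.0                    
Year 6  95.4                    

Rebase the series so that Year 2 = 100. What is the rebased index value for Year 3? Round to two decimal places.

108.28

Rebased(Year 3) = 103.3 / 95.4 × 100 = 108.2809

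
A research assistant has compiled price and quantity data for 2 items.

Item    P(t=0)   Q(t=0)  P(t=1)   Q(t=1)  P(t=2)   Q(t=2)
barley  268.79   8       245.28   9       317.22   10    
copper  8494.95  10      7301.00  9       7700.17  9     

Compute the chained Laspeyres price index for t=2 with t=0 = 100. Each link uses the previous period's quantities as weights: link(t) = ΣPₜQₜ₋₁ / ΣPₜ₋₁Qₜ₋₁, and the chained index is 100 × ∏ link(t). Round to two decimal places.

91.45

Link t=0→t=1:
ΣP(t=1)Q(t=0) = 245.28×8 + 7301.00×10 = 1962.24 + 73010 = 74972.24
ΣP(t=0)Q(t=0) = 268.79×8 + 8494.95×10 = 2150.32 + 84949.5 = 87099.82
link = 74972.24/87099.82 = 0.860762
Link t=1→t=2:
ΣP(t=2)Q(t=1) = 317.22×9 + 7700.17×9 = 2854.98 + 69301.53 = 72156.51
ΣP(t=1)Q(t=1) = 245.28×9 + 7301.00×9 = 2207.52 + 65709 = 67916.52
link = 72156.51/67916.52 = 1.062429
Chained index = 100 × 0.860762 × 1.062429 = 91.4499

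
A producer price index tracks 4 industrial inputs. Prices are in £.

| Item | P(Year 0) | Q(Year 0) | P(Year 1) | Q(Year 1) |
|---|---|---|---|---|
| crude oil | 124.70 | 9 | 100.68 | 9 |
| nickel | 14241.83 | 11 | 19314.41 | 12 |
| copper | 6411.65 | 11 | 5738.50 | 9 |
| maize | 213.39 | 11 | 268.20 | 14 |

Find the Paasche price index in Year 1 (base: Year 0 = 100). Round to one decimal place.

123.8

Paasche price index uses current-period quantities as weights.
ΣP(Year 1)·Q(Year 1) = 100.68×9 + 19314.41×12 + 5738.50×9 + 268.20×14 = 906.12 + 231772.92 + 51646.5 + 3754.8 = 288080.34
ΣP(Year 0)·Q(Year 1) = 124.70×9 + 14241.83×12 + 6411.65×9 + 213.39×14 = 1122.3 + 170901.96 + 57704.85 + 2987.46 = 232716.57
Index = 288080.34 / 232716.57 × 100 = 123.7902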